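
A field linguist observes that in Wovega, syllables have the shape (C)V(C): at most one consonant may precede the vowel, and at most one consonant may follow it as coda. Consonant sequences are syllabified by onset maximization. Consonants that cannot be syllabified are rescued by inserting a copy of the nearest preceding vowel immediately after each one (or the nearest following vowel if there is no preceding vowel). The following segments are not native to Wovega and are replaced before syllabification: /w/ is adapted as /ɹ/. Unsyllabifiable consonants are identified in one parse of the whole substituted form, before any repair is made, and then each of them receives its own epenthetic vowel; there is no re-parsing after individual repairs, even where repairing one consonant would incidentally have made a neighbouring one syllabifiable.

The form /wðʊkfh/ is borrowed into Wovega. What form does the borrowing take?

Substitution: /w/ → /ɹ/, giving /ɹðʊkfh/.
Syllabifying with onset maximization leaves /ɹ/, /f/, /h/ stranded (at most one coda consonant is licensed; onsets are limited to one consonant).
Inserting the epenthetic vowel yields /ɹ/ → /ɹʊ/, /f/ → /fʊ/, /h/ → /hʊ/.

ɹʊðʊkfʊhʊ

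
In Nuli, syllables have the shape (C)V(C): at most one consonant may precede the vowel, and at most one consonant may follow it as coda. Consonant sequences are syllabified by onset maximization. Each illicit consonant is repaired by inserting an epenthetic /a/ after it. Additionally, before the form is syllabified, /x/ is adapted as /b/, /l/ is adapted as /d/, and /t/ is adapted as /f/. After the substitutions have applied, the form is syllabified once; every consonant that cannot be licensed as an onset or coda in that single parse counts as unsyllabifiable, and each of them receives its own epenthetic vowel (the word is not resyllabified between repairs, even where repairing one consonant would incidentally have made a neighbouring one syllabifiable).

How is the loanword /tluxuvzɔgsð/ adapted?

fadubuvzɔgsaða

Substitution: /t/ → /f/, /l/ → /d/, /x/ → /b/, giving /fdubuvzɔgsð/.
Under (C)V(C), the unsyllabifiable consonants are /f/, /s/, /ð/ (at most one coda consonant is licensed; onsets are limited to one consonant).
Each unlicensed consonant becomes the onset of a new syllable: /f/ → /fa/, /s/ → /sa/, /ð/ → /ða/.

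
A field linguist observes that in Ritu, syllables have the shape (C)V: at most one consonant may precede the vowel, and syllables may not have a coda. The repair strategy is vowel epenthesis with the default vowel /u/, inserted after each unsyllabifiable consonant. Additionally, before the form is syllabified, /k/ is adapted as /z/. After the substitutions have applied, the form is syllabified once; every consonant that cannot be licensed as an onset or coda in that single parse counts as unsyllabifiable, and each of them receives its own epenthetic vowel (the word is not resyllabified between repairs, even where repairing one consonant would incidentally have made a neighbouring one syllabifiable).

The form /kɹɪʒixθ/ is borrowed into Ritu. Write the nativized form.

Substitution: /k/ → /z/, giving /zɹɪʒixθ/.
Under (C)V, the unsyllabifiable consonants are /z/, /x/, /θ/ (no codas are permitted; onsets are limited to one consonant).
Inserting the epenthetic vowel yields /z/ → /zu/, /x/ → /xu/, /θ/ → /θu/.

zuɹɪʒixuθu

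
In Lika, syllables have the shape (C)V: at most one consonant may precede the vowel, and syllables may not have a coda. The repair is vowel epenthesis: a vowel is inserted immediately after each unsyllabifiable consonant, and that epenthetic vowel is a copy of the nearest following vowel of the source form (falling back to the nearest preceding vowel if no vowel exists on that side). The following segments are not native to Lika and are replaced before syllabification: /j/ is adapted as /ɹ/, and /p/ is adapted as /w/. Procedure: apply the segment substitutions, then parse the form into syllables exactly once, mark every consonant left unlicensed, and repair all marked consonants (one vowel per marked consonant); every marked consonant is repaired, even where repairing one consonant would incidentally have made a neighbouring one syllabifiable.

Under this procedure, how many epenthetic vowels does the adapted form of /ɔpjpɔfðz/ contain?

After substitution the input is /ɔwɹwɔfðz/.
The unsyllabifiable consonants are /w/, /ɹ/, /f/, /ð/, /z/; each receives one epenthetic vowel.

5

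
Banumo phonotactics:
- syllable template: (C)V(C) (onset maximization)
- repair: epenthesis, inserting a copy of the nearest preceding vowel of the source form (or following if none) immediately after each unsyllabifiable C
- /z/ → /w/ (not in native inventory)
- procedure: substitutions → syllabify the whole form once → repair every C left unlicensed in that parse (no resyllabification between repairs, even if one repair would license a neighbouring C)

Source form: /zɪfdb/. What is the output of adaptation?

wɪfdɪbɪ

Substitution: /z/ → /w/, giving /wɪfdb/.
Under (C)V(C), the unsyllabifiable consonants are /d/, /b/ (at most one coda consonant is licensed; onsets are limited to one consonant).
Epenthesis after each stranded consonant: /d/ → /dɪ/, /b/ → /bɪ/.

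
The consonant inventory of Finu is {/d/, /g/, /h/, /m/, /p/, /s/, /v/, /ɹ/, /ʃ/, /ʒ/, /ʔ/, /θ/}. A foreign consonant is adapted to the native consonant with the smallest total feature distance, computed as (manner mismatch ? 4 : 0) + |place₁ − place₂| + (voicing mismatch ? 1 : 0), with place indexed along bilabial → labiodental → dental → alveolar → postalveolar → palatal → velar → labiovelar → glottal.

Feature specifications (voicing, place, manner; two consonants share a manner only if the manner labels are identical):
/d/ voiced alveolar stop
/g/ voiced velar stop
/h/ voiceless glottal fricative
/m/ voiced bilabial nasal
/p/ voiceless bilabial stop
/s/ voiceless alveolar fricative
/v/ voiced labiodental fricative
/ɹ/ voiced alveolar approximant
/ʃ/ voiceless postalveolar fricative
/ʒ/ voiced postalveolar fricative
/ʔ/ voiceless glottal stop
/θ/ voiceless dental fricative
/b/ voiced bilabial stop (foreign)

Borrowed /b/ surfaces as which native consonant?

/p/ is closest: same manner (stop), place distance 0 (bilabial→bilabial), voicing differs (+1); total 1. Next closest is /d/ at distance 3.

p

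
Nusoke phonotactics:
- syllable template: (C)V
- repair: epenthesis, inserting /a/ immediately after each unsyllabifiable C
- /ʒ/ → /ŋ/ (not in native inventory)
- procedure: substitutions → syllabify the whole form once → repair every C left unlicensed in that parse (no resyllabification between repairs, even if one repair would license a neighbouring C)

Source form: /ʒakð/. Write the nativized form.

Substitution: /ʒ/ → /ŋ/, giving /ŋakð/.
The consonants /k/, /ð/ cannot be parsed into a legal (C)V syllable (no codas are permitted; onsets are limited to one consonant).
Inserting the epenthetic vowel yields /k/ → /ka/, /ð/ → /ða/.

ŋakaða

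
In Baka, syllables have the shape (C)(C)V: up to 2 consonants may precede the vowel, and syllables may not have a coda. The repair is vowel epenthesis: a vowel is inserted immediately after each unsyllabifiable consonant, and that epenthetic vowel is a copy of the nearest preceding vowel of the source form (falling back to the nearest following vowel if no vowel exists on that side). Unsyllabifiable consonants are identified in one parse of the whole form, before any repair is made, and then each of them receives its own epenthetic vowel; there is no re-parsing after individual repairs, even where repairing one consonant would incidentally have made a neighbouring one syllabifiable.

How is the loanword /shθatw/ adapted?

The consonants /s/, /t/, /w/ cannot be parsed into a legal (C)(C)V syllable (no codas are permitted; onsets may contain at most 2 consonants).
Inserting the epenthetic vowel yields /s/ → /sa/, /t/ → /ta/, /w/ → /wa/.

sahθatawa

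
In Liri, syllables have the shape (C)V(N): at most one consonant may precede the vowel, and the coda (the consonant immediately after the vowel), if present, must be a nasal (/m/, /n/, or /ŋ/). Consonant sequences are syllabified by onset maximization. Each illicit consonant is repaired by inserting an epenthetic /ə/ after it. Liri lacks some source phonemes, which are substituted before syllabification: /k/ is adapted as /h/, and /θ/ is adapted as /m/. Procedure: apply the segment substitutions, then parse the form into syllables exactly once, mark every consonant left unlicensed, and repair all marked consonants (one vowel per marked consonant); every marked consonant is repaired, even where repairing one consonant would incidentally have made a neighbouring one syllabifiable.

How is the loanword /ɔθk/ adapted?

ɔmhə

Substitution: /θ/ → /m/, /k/ → /h/, giving /ɔmh/.
Under (C)V(N), the unsyllabifiable consonants are /h/ (only a nasal (/m/, /n/, or /ŋ/) is licensed in coda position; onsets are limited to one consonant).
Inserting the epenthetic vowel yields /h/ → /hə/.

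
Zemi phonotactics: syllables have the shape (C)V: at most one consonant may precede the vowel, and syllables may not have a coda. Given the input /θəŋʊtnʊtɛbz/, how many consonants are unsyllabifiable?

Under (C)V, the unsyllabifiable consonants are /t/, /b/, /z/ (no codas are permitted; onsets are limited to one consonant).

3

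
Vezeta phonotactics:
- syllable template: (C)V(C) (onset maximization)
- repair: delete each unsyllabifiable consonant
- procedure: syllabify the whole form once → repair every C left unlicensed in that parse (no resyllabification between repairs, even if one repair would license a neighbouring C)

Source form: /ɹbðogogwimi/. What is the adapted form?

The consonants /ɹ/, /b/ cannot be parsed into a legal (C)V(C) syllable (at most one coda consonant is licensed; onsets are limited to one consonant).
Deletion applies to /ɹ/, /b/.

ðogogwimi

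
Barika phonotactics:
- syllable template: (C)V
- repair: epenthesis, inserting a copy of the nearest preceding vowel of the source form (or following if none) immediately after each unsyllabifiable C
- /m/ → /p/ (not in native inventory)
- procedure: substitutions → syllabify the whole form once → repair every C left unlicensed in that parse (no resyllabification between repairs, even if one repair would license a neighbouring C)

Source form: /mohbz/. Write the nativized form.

pohobozo

Substitution: /m/ → /p/, giving /pohbz/.
Under (C)V, the unsyllabifiable consonants are /h/, /b/, /z/ (no codas are permitted; onsets are limited to one consonant).
Inserting the epenthetic vowel yields /h/ → /ho/, /b/ → /bo/, /z/ → /zo/.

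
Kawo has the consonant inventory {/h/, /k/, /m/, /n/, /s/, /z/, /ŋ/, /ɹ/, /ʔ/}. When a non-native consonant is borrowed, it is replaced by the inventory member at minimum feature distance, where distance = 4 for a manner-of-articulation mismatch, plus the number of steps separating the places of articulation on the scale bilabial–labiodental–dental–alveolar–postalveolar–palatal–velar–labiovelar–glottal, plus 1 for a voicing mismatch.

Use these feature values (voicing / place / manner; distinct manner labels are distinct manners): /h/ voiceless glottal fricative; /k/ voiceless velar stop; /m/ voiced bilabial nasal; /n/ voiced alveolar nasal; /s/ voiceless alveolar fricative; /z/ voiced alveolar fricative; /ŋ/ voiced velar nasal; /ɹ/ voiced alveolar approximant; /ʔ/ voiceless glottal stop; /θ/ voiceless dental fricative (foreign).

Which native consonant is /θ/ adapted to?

s

/s/ is closest: same manner (fricative), place distance 1 (dental→alveolar), same voicing; total 1. Next closest is /z/ at distance 2.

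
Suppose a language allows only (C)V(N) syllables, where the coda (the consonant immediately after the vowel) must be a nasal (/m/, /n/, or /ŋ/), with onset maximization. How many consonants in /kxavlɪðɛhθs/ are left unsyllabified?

5

Under (C)V(N), the unsyllabifiable consonants are /k/, /v/, /h/, /θ/, /s/ (only a nasal (/m/, /n/, or /ŋ/) is licensed in coda position; onsets are limited to one consonant).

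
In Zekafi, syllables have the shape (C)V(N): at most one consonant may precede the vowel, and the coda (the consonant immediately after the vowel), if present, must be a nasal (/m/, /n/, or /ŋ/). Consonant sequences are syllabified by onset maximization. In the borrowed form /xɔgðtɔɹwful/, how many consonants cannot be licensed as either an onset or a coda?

5

Syllabifying with onset maximization leaves /g/, /ð/, /ɹ/, /w/, /l/ stranded (only a nasal (/m/, /n/, or /ŋ/) is licensed in coda position; onsets are limited to one consonant).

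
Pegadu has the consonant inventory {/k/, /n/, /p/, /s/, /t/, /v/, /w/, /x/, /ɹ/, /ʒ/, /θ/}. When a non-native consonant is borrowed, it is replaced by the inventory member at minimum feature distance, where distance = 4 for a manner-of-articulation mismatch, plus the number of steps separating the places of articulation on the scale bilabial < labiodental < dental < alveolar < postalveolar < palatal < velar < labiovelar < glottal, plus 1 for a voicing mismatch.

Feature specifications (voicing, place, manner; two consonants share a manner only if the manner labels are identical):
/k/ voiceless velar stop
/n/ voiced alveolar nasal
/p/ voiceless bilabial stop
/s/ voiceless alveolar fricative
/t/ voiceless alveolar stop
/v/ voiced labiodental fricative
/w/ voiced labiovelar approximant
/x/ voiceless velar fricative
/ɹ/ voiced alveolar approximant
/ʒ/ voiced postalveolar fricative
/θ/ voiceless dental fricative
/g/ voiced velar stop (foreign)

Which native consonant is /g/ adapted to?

/k/ is closest: same manner (stop), place distance 0 (velar→velar), voicing differs (+1); total 1. Next closest is /t/ at distance 4.

k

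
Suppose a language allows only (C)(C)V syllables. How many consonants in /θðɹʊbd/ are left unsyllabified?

Under (C)(C)V, the unsyllabifiable consonants are /θ/, /b/, /d/ (no codas are permitted; onsets may contain at most 2 consonants).

3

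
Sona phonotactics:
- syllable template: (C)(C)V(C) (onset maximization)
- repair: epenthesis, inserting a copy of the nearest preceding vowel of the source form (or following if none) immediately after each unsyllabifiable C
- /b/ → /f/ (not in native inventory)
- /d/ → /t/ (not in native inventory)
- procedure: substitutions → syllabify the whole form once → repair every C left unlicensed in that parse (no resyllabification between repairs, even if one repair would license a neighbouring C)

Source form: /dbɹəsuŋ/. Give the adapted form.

təfɹəsuŋ

Substitution: /d/ → /t/, /b/ → /f/, giving /tfɹəsuŋ/.
Syllabifying with onset maximization leaves /t/ stranded (at most one coda consonant is licensed; onsets may contain at most 2 consonants).
Epenthesis after each stranded consonant: /t/ → /tə/.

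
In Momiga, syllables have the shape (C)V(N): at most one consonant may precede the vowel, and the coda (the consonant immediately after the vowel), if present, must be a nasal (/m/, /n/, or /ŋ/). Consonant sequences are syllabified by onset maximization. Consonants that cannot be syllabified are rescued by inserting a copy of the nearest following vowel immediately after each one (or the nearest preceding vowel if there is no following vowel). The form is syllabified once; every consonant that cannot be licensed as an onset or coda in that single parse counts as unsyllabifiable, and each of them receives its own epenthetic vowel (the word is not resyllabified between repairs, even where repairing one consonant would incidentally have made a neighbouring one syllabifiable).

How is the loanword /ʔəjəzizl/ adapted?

ʔəjəzizili

The consonants /z/, /l/ cannot be parsed into a legal (C)V(N) syllable (only a nasal (/m/, /n/, or /ŋ/) is licensed in coda position; onsets are limited to one consonant).
Each unlicensed consonant becomes the onset of a new syllable: /z/ → /zi/, /l/ → /li/.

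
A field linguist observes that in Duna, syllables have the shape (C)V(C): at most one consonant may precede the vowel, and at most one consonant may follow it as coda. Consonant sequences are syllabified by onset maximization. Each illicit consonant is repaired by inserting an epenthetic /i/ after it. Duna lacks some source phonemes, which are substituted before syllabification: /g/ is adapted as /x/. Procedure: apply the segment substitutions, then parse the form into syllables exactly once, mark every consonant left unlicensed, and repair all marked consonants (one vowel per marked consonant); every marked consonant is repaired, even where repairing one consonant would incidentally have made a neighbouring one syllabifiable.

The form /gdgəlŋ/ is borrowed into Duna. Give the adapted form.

Substitution: /g/ → /x/, giving /xdxəlŋ/.
Under (C)V(C), the unsyllabifiable consonants are /x/, /d/, /ŋ/ (at most one coda consonant is licensed; onsets are limited to one consonant).
Inserting the epenthetic vowel yields /x/ → /xi/, /d/ → /di/, /ŋ/ → /ŋi/.

xidixəlŋi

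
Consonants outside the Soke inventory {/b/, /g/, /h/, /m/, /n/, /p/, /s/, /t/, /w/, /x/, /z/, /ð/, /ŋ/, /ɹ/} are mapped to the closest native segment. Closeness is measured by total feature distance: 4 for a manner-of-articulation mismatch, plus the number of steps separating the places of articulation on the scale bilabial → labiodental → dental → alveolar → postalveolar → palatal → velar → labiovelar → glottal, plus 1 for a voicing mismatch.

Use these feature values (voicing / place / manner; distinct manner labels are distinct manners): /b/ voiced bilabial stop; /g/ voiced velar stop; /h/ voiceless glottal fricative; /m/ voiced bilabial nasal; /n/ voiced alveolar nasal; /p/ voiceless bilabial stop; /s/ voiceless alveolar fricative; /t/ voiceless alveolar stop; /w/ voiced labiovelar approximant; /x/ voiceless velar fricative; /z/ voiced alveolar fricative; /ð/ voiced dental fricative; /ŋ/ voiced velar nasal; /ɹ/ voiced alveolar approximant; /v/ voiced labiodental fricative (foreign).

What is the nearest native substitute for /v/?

ð

/ð/ is closest: same manner (fricative), place distance 1 (labiodental→dental), same voicing; total 1. Next closest is /z/ at distance 2.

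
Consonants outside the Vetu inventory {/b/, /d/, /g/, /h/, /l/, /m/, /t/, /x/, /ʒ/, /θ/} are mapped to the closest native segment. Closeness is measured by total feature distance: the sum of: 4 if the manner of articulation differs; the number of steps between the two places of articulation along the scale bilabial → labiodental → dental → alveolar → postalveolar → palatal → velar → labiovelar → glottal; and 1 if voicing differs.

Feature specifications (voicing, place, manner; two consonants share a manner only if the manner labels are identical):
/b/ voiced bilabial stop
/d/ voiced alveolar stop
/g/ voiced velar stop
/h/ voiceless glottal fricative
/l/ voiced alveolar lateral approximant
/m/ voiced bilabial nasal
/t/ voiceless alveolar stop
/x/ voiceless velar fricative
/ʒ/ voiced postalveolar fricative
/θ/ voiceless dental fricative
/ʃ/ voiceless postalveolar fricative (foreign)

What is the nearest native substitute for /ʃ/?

ʒ

/ʒ/ is closest: same manner (fricative), place distance 0 (postalveolar→postalveolar), voicing differs (+1); total 1. Next closest is /x/ at distance 2.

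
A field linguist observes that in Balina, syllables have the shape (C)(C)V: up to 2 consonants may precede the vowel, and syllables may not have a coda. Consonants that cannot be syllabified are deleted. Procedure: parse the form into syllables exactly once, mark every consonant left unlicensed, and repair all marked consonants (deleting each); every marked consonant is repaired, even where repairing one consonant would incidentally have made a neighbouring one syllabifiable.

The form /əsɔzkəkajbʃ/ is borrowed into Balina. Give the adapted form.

əsɔzkəka

Syllabifying with onset maximization leaves /j/, /b/, /ʃ/ stranded (no codas are permitted; onsets may contain at most 2 consonants).
Each unlicensed consonant is deleted: /j/, /b/, /ʃ/.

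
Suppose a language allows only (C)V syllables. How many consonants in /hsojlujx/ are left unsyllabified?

Syllabifying with onset maximization leaves /h/, /j/, /j/, /x/ stranded (no codas are permitted; onsets are limited to one consonant).

4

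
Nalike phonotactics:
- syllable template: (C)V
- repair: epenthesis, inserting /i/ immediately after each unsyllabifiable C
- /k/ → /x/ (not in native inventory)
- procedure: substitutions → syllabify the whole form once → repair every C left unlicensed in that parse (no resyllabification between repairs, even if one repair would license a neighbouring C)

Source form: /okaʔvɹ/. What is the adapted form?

oxaʔiviɹi

Substitution: /k/ → /x/, giving /oxaʔvɹ/.
Syllabifying with onset maximization leaves /ʔ/, /v/, /ɹ/ stranded (no codas are permitted; onsets are limited to one consonant).
Inserting the epenthetic vowel yields /ʔ/ → /ʔi/, /v/ → /vi/, /ɹ/ → /ɹi/.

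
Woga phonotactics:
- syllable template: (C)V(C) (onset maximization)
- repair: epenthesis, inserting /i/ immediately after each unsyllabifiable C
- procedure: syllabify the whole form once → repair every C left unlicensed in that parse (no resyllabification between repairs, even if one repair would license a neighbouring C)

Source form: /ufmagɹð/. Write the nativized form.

ufmagɹiði

The consonants /ɹ/, /ð/ cannot be parsed into a legal (C)V(C) syllable (at most one coda consonant is licensed; onsets are limited to one consonant).
Inserting the epenthetic vowel yields /ɹ/ → /ɹi/, /ð/ → /ði/.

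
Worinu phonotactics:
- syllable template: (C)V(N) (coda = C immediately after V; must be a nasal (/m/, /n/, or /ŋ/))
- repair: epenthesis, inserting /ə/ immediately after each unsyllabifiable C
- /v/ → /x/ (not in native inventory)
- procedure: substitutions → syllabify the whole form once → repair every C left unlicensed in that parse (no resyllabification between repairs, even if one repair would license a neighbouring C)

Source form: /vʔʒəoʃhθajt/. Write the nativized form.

Substitution: /v/ → /x/, giving /xʔʒəoʃhθajt/.
Under (C)V(N), the unsyllabifiable consonants are /x/, /ʔ/, /ʃ/, /h/, /j/, /t/ (only a nasal (/m/, /n/, or /ŋ/) is licensed in coda position; onsets are limited to one consonant).
Inserting the epenthetic vowel yields /x/ → /xə/, /ʔ/ → /ʔə/, /ʃ/ → /ʃə/, /h/ → /hə/, /j/ → /jə/, /t/ → /tə/.

xəʔəʒəoʃəhəθajətə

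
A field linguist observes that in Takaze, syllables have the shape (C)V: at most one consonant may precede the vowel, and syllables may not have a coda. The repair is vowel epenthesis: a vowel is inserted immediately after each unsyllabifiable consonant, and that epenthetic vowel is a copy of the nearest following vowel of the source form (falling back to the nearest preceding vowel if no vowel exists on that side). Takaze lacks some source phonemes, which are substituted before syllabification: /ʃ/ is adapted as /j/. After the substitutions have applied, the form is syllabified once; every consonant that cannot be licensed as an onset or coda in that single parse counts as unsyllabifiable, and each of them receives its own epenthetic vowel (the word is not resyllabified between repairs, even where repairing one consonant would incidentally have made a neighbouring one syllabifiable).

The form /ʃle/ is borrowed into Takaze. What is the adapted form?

jele

Substitution: /ʃ/ → /j/, giving /jle/.
Under (C)V, the unsyllabifiable consonants are /j/ (no codas are permitted; onsets are limited to one consonant).
Inserting the epenthetic vowel yields /j/ → /je/.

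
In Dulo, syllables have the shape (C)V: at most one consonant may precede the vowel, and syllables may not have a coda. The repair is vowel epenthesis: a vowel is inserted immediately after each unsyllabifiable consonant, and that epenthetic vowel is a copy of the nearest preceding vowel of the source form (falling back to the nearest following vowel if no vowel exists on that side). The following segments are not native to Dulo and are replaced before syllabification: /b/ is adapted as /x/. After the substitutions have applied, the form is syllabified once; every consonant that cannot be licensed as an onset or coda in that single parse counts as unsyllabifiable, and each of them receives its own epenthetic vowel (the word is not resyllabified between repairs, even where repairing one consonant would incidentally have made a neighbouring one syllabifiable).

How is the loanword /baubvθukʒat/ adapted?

Substitution: /b/ → /x/, giving /xauxvθukʒat/.
Syllabifying with onset maximization leaves /x/, /v/, /k/, /t/ stranded (no codas are permitted; onsets are limited to one consonant).
Epenthesis after each stranded consonant: /x/ → /xu/, /v/ → /vu/, /k/ → /ku/, /t/ → /ta/.

xauxuvuθukuʒata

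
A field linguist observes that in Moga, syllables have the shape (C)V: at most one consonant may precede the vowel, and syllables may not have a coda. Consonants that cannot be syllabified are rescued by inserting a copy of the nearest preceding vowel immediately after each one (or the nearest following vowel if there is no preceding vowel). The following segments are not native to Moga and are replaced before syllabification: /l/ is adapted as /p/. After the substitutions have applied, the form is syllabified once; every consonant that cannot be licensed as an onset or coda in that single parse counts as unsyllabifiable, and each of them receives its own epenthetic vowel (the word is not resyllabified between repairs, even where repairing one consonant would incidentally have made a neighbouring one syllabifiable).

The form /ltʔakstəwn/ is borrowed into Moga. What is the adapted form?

pataʔakasatəwənə

Substitution: /l/ → /p/, giving /ptʔakstəwn/.
The consonants /p/, /t/, /k/, /s/, /w/, /n/ cannot be parsed into a legal (C)V syllable (no codas are permitted; onsets are limited to one consonant).
Inserting the epenthetic vowel yields /p/ → /pa/, /t/ → /ta/, /k/ → /ka/, /s/ → /sa/, /w/ → /wə/, /n/ → /nə/.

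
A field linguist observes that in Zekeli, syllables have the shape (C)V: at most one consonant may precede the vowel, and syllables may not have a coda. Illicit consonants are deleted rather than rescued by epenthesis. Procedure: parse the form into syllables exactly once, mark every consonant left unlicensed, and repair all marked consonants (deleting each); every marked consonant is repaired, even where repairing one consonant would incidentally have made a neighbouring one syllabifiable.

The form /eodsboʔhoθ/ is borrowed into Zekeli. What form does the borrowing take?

eoboho

The consonants /d/, /s/, /ʔ/, /θ/ cannot be parsed into a legal (C)V syllable (no codas are permitted; onsets are limited to one consonant).
Each unlicensed consonant is deleted: /d/, /s/, /ʔ/, /θ/.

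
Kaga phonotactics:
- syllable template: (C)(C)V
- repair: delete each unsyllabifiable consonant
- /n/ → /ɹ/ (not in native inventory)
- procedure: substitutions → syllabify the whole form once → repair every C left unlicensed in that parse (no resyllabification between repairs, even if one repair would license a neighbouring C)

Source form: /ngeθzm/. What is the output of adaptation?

Substitution: /n/ → /ɹ/, giving /ɹgeθzm/.
The consonants /θ/, /z/, /m/ cannot be parsed into a legal (C)(C)V syllable (no codas are permitted; onsets may contain at most 2 consonants).
Deleting the stranded consonants removes /θ/, /z/, /m/.

ɹge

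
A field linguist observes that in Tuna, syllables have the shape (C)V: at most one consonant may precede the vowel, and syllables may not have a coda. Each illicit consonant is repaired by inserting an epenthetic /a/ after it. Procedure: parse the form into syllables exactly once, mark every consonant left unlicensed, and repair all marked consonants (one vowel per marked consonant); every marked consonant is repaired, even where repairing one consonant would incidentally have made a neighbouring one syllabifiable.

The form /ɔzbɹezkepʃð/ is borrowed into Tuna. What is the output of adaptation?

ɔzabaɹezakepaʃaða

The consonants /z/, /b/, /z/, /p/, /ʃ/, /ð/ cannot be parsed into a legal (C)V syllable (no codas are permitted; onsets are limited to one consonant).
Inserting the epenthetic vowel yields /z/ → /za/, /b/ → /ba/, /z/ → /za/, /p/ → /pa/, /ʃ/ → /ʃa/, /ð/ → /ða/.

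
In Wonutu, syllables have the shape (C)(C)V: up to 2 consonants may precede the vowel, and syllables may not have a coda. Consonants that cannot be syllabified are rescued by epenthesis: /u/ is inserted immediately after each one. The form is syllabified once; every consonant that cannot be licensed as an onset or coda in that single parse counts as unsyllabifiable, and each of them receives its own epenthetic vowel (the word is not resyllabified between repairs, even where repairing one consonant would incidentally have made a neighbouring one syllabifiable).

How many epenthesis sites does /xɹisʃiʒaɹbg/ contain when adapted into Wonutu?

3

The unsyllabifiable consonants are /ɹ/, /b/, /g/; each receives one epenthetic vowel.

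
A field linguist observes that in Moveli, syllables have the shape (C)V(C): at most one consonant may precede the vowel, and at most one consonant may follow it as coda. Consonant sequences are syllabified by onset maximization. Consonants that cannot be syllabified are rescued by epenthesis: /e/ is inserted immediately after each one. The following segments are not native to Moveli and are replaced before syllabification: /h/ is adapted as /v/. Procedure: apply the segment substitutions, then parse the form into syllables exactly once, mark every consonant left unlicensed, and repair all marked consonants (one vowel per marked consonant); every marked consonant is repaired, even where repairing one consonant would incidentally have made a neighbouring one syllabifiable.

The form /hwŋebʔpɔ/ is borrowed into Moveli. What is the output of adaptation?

veweŋebʔepɔ

Substitution: /h/ → /v/, giving /vwŋebʔpɔ/.
Syllabifying with onset maximization leaves /v/, /w/, /ʔ/ stranded (at most one coda consonant is licensed; onsets are limited to one consonant).
Inserting the epenthetic vowel yields /v/ → /ve/, /w/ → /we/, /ʔ/ → /ʔe/.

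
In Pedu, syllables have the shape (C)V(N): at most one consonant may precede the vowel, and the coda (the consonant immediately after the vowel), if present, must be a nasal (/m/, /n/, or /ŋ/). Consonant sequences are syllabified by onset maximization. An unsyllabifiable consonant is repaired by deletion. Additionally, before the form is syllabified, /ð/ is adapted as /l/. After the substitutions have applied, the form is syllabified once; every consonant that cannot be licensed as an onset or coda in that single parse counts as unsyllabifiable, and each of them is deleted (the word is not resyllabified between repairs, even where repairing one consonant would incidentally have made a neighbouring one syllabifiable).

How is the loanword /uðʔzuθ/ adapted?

Substitution: /ð/ → /l/, giving /ulʔzuθ/.
Syllabifying with onset maximization leaves /l/, /ʔ/, /θ/ stranded (only a nasal (/m/, /n/, or /ŋ/) is licensed in coda position; onsets are limited to one consonant).
Deletion applies to /l/, /ʔ/, /θ/.

uzu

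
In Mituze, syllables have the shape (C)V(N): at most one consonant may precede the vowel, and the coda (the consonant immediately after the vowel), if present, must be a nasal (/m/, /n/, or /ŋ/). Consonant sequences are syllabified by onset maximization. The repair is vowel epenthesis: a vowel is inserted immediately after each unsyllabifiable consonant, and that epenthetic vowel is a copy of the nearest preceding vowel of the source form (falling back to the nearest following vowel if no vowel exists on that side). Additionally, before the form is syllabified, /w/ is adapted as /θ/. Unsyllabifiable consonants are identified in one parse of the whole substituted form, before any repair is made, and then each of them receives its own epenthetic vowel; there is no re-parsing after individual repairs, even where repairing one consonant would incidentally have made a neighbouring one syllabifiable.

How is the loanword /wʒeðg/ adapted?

θeʒeðege

Substitution: /w/ → /θ/, giving /θʒeðg/.
Syllabifying with onset maximization leaves /θ/, /ð/, /g/ stranded (only a nasal (/m/, /n/, or /ŋ/) is licensed in coda position; onsets are limited to one consonant).
Each unlicensed consonant becomes the onset of a new syllable: /θ/ → /θe/, /ð/ → /ðe/, /g/ → /ge/.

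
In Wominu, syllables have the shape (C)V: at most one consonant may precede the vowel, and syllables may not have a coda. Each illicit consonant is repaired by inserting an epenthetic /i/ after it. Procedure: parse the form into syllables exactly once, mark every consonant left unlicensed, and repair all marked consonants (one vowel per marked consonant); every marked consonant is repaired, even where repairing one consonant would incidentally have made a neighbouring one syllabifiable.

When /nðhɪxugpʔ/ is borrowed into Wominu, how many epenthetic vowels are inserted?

The unsyllabifiable consonants are /n/, /ð/, /g/, /p/, /ʔ/; each receives one epenthetic vowel.

5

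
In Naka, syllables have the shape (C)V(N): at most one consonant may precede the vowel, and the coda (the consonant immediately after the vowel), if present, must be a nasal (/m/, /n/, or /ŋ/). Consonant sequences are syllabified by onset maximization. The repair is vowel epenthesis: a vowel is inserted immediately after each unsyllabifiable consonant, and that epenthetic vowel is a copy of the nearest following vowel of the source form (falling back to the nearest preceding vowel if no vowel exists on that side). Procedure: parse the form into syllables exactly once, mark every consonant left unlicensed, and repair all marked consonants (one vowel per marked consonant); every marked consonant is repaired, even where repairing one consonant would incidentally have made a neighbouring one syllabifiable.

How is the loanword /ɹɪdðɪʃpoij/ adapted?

ɹɪdɪðɪʃopoiji

Under (C)V(N), the unsyllabifiable consonants are /d/, /ʃ/, /j/ (only a nasal (/m/, /n/, or /ŋ/) is licensed in coda position; onsets are limited to one consonant).
Epenthesis after each stranded consonant: /d/ → /dɪ/, /ʃ/ → /ʃo/, /j/ → /ji/.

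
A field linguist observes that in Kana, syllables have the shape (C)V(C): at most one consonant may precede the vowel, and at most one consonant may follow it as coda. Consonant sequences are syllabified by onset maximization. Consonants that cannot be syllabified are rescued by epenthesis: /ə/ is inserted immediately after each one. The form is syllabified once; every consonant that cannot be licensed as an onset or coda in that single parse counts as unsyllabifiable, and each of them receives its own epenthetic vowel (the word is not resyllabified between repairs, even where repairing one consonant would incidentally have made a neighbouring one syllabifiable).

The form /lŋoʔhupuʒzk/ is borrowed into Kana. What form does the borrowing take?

ləŋoʔhupuʒzəkə

Under (C)V(C), the unsyllabifiable consonants are /l/, /z/, /k/ (at most one coda consonant is licensed; onsets are limited to one consonant).
Each unlicensed consonant becomes the onset of a new syllable: /l/ → /lə/, /z/ → /zə/, /k/ → /kə/.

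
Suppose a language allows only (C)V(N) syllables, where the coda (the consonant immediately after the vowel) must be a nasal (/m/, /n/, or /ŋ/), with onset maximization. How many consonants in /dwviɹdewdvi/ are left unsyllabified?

The consonants /d/, /w/, /ɹ/, /w/, /d/ cannot be parsed into a legal (C)V(N) syllable (only a nasal (/m/, /n/, or /ŋ/) is licensed in coda position; onsets are limited to one consonant).

5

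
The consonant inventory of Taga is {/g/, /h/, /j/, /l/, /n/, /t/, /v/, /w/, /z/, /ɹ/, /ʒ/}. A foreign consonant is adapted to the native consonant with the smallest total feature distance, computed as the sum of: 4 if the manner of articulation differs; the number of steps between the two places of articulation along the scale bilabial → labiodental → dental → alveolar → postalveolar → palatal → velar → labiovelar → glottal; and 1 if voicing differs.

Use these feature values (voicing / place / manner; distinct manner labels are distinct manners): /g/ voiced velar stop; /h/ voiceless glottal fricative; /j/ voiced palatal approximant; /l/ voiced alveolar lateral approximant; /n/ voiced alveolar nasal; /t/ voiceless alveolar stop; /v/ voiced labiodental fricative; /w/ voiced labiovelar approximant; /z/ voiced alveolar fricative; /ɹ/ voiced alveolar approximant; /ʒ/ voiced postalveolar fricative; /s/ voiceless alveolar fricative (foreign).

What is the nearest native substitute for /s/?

/z/ is closest: same manner (fricative), place distance 0 (alveolar→alveolar), voicing differs (+1); total 1. Next closest is /ʒ/ at distance 2.

z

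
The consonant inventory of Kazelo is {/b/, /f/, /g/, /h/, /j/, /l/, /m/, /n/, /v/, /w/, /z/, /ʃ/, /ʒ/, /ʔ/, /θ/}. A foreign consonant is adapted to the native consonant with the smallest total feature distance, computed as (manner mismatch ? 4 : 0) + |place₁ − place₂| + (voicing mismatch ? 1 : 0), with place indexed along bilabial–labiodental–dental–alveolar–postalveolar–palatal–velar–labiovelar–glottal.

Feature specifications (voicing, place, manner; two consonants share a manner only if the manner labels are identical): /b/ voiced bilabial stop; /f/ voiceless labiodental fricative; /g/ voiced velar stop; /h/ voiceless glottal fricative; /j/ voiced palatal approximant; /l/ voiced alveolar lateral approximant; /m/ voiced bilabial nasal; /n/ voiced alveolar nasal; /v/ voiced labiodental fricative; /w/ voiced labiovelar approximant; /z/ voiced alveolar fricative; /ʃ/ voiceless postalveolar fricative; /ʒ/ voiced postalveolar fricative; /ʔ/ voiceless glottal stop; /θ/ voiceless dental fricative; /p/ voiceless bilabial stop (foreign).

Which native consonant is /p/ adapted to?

b

/b/ is closest: same manner (stop), place distance 0 (bilabial→bilabial), voicing differs (+1); total 1. Next closest is /f/ at distance 5.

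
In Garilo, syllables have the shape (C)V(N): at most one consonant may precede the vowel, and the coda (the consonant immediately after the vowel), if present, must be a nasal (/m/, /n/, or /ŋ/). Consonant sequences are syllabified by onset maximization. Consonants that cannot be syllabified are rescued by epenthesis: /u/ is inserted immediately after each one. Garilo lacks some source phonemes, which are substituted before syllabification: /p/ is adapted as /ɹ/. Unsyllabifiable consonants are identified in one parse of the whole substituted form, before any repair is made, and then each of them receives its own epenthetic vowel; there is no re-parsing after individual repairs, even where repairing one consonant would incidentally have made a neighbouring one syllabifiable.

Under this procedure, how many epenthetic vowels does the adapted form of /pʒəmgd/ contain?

3

After substitution the input is /ɹʒəmgd/.
The unsyllabifiable consonants are /ɹ/, /g/, /d/; each receives one epenthetic vowel.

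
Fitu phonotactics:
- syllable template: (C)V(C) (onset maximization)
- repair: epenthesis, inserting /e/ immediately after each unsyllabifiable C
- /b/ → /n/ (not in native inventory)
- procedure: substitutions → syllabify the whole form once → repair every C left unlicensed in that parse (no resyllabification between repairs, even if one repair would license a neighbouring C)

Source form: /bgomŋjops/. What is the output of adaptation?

negomŋejopse

Substitution: /b/ → /n/, giving /ngomŋjops/.
Under (C)V(C), the unsyllabifiable consonants are /n/, /ŋ/, /s/ (at most one coda consonant is licensed; onsets are limited to one consonant).
Epenthesis after each stranded consonant: /n/ → /ne/, /ŋ/ → /ŋe/, /s/ → /se/.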